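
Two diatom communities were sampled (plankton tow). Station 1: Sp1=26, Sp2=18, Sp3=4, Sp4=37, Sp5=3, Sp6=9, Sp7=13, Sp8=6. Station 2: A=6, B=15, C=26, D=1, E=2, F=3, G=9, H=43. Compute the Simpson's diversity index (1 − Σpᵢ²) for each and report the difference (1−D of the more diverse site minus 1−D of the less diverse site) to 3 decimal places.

0.062

Station 1: N=116, proportions 0.22414, 0.15517, 0.03448, 0.31897, 0.02586, 0.07759, 0.11207, 0.05172, giving 1−D = 0.80083 (working shown to 5 dp, full precision carried).
Station 2: N=105, proportions 0.05714, 0.14286, 0.24762, 0.00952, 0.01905, 0.02857, 0.08571, 0.40952, giving 1−D = 0.73868.
Difference = |0.80083 − 0.73868| = 0.06215, i.e. 0.062 to 3 decimal places.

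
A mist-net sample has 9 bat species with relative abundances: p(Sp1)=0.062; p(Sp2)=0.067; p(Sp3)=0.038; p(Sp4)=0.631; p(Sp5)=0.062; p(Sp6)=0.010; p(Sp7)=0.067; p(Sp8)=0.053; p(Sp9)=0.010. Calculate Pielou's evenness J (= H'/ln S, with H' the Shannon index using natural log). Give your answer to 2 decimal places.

H' = −Σ pᵢ ln pᵢ = −((-0.1724) + (-0.1811) + (-0.1243) + (-0.2905) + (-0.1724) + (-0.0461) + (-0.1811) + (-0.1557) + (-0.0461)) = 1.3696 (working shown to 4 dp, full precision carried).
With S = 9 species, ln S = 2.1972, so J = 1.3696/2.1972 = 0.6233, i.e. 0.62 to 2 decimal places.

0.62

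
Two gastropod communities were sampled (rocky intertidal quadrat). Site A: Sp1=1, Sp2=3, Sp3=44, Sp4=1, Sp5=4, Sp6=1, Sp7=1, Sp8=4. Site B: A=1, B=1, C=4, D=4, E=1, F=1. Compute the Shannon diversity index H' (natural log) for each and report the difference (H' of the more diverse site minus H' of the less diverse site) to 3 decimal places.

0.549

Site A: N=59, proportions 0.01695, 0.05085, 0.74576, 0.01695, 0.0678, 0.01695, 0.01695, 0.0678, giving H' = 1.01160 (working shown to 5 dp, full precision carried).
Site B: N=12, proportions 0.08333, 0.08333, 0.33333, 0.33333, 0.08333, 0.08333, giving H' = 1.56071.
Difference = |1.01160 − 1.56071| = 0.54911, i.e. 0.549 to 3 decimal places.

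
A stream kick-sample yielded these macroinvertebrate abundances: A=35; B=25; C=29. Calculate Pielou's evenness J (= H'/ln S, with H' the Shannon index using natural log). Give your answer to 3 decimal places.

Total N = 35+25+29 = 89, so the proportions are 0.39326, 0.2809, 0.32584 (working shown to 5 dp, full precision carried).
H' = −Σ pᵢ ln pᵢ = −((-0.36702) + (-0.35667) + (-0.36538)) = 1.08908.
With S = 3 species, ln S = 1.09861, so J = 1.08908/1.09861 = 0.99132, i.e. 0.991 to 3 decimal places.

0.991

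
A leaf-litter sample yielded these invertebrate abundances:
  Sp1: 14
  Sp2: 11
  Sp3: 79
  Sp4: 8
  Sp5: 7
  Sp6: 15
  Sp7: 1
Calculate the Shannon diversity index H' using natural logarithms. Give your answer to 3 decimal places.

1.354

Total N = 14+11+79+8+7+15+1 = 135, so the proportions are 0.1037, 0.08148, 0.58519, 0.05926, 0.05185, 0.11111, 0.00741 (working shown to 5 dp, full precision carried).
Each pᵢ ln pᵢ term: 0.1037×(-2.26622)=-0.23502, 0.08148×(-2.50738)=-0.20430, 0.58519×(-0.53583)=-0.31356, 0.05926×(-2.82583)=-0.16746, 0.05185×(-2.95936)=-0.15345, 0.11111×(-2.19722)=-0.24414, 0.00741×(-4.90527)=-0.03634.
Sum = -1.35425, so H' = 1.354.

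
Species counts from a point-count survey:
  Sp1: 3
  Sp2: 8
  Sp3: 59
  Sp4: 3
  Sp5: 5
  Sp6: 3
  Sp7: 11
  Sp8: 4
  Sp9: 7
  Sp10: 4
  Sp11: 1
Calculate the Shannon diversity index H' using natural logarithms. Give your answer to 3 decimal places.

1.661

Total N = 3+8+59+3+5+3+11+4+7+4+1 = 108, so the proportions are 0.02778, 0.07407, 0.5463, 0.02778, 0.0463, 0.02778, 0.10185, 0.03704, 0.06481, 0.03704, 0.00926 (working shown to 5 dp, full precision carried).
Each pᵢ ln pᵢ term: 0.02778×(-3.58352)=-0.09954, 0.07407×(-2.60269)=-0.19279, 0.5463×(-0.60459)=-0.33029, 0.02778×(-3.58352)=-0.09954, 0.0463×(-3.07269)=-0.14225, 0.02778×(-3.58352)=-0.09954, 0.10185×(-2.28424)=-0.23265, 0.03704×(-3.29584)=-0.12207, 0.06481×(-2.73622)=-0.17735, 0.03704×(-3.29584)=-0.12207, 0.00926×(-4.68213)=-0.04335.
Sum = -1.66145, so H' = 1.661.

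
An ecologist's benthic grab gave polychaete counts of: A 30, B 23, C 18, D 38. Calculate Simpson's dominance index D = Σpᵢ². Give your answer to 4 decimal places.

Total N = 30+23+18+38 = 109, so the proportions are 0.275229, 0.211009, 0.165138, 0.348624 (working shown to 6 dp, full precision carried).
D = 0.275229² + 0.211009² + 0.165138² + 0.348624² = 0.075751 + 0.044525 + 0.027270 + 0.121539 = 0.269085.
To 4 decimal places, D = 0.2691.

0.2691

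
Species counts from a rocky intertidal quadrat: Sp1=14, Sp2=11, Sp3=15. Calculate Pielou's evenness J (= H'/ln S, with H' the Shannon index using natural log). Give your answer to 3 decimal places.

0.992

Total N = 14+11+15 = 40, so the proportions are 0.35, 0.275, 0.375 (working shown to 5 dp, full precision carried).
H' = −Σ pᵢ ln pᵢ = −((-0.36744) + (-0.35502) + (-0.36781)) = 1.09027.
With S = 3 species, ln S = 1.09861, so J = 1.09027/1.09861 = 0.99241, i.e. 0.992 to 3 decimal places.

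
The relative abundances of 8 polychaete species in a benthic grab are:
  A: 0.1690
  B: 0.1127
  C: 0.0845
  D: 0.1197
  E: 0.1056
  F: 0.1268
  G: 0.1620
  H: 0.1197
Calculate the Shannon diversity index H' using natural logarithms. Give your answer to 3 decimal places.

2.058

Each pᵢ ln pᵢ term (working shown to 5 dp, full precision carried): 0.169×(-1.77786)=-0.30046, 0.1127×(-2.18303)=-0.24603, 0.0845×(-2.47100)=-0.20880, 0.1197×(-2.12277)=-0.25410, 0.1056×(-2.24810)=-0.23740, 0.1268×(-2.06514)=-0.26186, 0.162×(-1.82016)=-0.29487, 0.1197×(-2.12277)=-0.25410.
Sum = -2.05760, so H' = 2.058.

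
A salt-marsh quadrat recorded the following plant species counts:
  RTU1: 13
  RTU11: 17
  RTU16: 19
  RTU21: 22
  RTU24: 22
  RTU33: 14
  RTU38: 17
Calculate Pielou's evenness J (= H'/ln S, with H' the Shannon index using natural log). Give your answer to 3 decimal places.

Total N = 13+17+19+22+22+14+17 = 124, so the proportions are 0.10484, 0.1371, 0.15323, 0.17742, 0.17742, 0.1129, 0.1371 (working shown to 5 dp, full precision carried).
H' = −Σ pᵢ ln pᵢ = −((-0.23645) + (-0.27242) + (-0.28743) + (-0.30680) + (-0.30680) + (-0.24627) + (-0.27242)) = 1.92858.
With S = 7 species, ln S = 1.94591, so J = 1.92858/1.94591 = 0.99110, i.e. 0.991 to 3 decimal places.

0.991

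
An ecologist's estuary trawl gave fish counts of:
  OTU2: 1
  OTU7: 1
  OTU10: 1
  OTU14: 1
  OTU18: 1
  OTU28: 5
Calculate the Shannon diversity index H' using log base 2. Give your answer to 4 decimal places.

2.1610

Total N = 1+1+1+1+1+5 = 10, so the proportions are 0.1, 0.1, 0.1, 0.1, 0.1, 0.5 (working shown to 6 dp, full precision carried).
Each pᵢ log₂ pᵢ term: 0.1×(-3.321928)=-0.332193, 0.1×(-3.321928)=-0.332193, 0.1×(-3.321928)=-0.332193, 0.1×(-3.321928)=-0.332193, 0.1×(-3.321928)=-0.332193, 0.5×(-1.000000)=-0.500000.
Sum = -2.160964, so H' = 2.1610.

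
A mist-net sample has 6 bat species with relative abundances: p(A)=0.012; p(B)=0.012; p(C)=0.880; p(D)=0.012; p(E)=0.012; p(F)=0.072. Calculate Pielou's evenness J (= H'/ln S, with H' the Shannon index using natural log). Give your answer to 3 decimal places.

0.287

H' = −Σ pᵢ ln pᵢ = −((-0.05307) + (-0.05307) + (-0.11249) + (-0.05307) + (-0.05307) + (-0.18944)) = 0.51423 (working shown to 5 dp, full precision carried).
With S = 6 species, ln S = 1.79176, so J = 0.51423/1.79176 = 0.28700, i.e. 0.287 to 3 decimal places.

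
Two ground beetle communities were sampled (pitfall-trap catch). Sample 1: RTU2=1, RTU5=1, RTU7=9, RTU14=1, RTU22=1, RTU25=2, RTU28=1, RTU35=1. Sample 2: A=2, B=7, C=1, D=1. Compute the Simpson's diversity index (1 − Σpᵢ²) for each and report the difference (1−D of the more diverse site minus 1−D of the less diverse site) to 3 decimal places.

Sample 1: N=17, proportions 0.05882, 0.05882, 0.52941, 0.05882, 0.05882, 0.11765, 0.05882, 0.05882, giving 1−D = 0.68512 (working shown to 5 dp, full precision carried).
Sample 2: N=11, proportions 0.18182, 0.63636, 0.09091, 0.09091, giving 1−D = 0.54545.
Difference = |0.68512 − 0.54545| = 0.13967, i.e. 0.140 to 3 decimal places.

0.140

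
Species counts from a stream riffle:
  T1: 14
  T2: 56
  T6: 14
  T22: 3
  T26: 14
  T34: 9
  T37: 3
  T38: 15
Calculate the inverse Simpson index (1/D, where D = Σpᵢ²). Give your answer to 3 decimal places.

4.047

Total N = 14+56+14+3+14+9+3+15 = 128, so the proportions are 0.109375, 0.4375, 0.109375, 0.0234375, 0.109375, 0.0703125, 0.0234375, 0.1171875 (working shown to 7 dp, full precision carried).
D = 0.109375² + 0.4375² + 0.109375² + 0.0234375² + 0.109375² + 0.0703125² + 0.0234375² + 0.1171875² = 0.0119629 + 0.1914062 + 0.0119629 + 0.0005493 + 0.0119629 + 0.0049438 + 0.0005493 + 0.0137329 = 0.2470703.
So 1/D = 4.04743, i.e. 4.047 to 3 decimal places.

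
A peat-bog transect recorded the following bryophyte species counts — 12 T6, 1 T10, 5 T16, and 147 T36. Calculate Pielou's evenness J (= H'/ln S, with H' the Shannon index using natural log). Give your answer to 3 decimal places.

Total N = 12+1+5+147 = 165, so the proportions are 0.07273, 0.00606, 0.0303, 0.89091 (working shown to 5 dp, full precision carried).
H' = −Σ pᵢ ln pᵢ = −((-0.19062) + (-0.03095) + (-0.10595) + (-0.10291)) = 0.43043.
With S = 4 species, ln S = 1.38629, so J = 0.43043/1.38629 = 0.31049, i.e. 0.310 to 3 decimal places.

0.310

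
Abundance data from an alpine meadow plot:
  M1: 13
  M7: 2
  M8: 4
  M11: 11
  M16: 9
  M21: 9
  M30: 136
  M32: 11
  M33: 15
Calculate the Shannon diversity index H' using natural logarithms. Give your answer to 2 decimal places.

Total N = 13+2+4+11+9+9+136+11+15 = 210, so the proportions are 0.0619, 0.0095, 0.019, 0.0524, 0.0429, 0.0429, 0.6476, 0.0524, 0.0714 (working shown to 4 dp, full precision carried).
Each pᵢ ln pᵢ term: 0.0619×(-2.7822)=-0.1722, 0.0095×(-4.6540)=-0.0443, 0.019×(-3.9608)=-0.0754, 0.0524×(-2.9492)=-0.1545, 0.0429×(-3.1499)=-0.1350, 0.0429×(-3.1499)=-0.1350, 0.6476×(-0.4345)=-0.2814, 0.0524×(-2.9492)=-0.1545, 0.0714×(-2.6391)=-0.1885.
Sum = -1.3408, so H' = 1.34.

1.34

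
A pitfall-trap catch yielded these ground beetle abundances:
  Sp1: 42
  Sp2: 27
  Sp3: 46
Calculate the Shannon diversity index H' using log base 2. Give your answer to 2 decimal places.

1.55

Total N = 42+27+46 = 115, so the proportions are 0.3652, 0.2348, 0.4 (working shown to 4 dp, full precision carried).
Each pᵢ log₂ pᵢ term: 0.3652×(-1.4532)=-0.5307, 0.2348×(-2.0906)=-0.4908, 0.4×(-1.3219)=-0.5288.
Sum = -1.5503, so H' = 1.55.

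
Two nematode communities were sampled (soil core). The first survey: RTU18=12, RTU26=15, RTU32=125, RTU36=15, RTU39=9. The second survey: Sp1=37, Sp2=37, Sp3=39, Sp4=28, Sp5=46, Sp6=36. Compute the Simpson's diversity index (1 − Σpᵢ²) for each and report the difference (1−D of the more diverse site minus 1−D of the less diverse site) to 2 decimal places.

The first survey: N=176, proportions 0.0682, 0.0852, 0.7102, 0.0852, 0.0511, giving 1−D = 0.4738 (working shown to 4 dp, full precision carried).
The second survey: N=223, proportions 0.1659, 0.1659, 0.1749, 0.1256, 0.2063, 0.1614, giving 1−D = 0.8300.
Difference = |0.4738 − 0.8300| = 0.3562, i.e. 0.36 to 2 decimal places.

0.36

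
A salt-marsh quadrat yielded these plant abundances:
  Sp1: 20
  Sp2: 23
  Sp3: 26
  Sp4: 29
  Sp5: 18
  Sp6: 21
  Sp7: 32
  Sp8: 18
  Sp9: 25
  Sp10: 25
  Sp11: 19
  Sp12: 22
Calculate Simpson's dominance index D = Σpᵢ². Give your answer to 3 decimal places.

0.086

Total N = 20+23+26+29+18+21+32+18+25+25+19+22 = 278, so the proportions are 0.07194, 0.08273, 0.09353, 0.10432, 0.06475, 0.07554, 0.11511, 0.06475, 0.08993, 0.08993, 0.06835, 0.07914 (working shown to 5 dp, full precision carried).
D = 0.07194² + 0.08273² + 0.09353² + 0.10432² + 0.06475² + 0.07554² + 0.11511² + 0.06475² + 0.08993² + 0.08993² + 0.06835² + 0.07914² = 0.00518 + 0.00684 + 0.00875 + 0.01088 + 0.00419 + 0.00571 + 0.01325 + 0.00419 + 0.00809 + 0.00809 + 0.00467 + 0.00626 = 0.08610.
To 3 decimal places, D = 0.086.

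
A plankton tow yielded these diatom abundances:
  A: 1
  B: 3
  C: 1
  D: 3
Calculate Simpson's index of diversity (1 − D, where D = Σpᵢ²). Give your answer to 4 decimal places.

Total N = 1+3+1+3 = 8, so the proportions are 0.125, 0.375, 0.125, 0.375 (working shown to 6 dp, full precision carried).
D = 0.125² + 0.375² + 0.125² + 0.375² = 0.015625 + 0.140625 + 0.015625 + 0.140625 = 0.312500.
So 1 − D = 0.687500, i.e. 0.6875 to 4 decimal places.

0.6875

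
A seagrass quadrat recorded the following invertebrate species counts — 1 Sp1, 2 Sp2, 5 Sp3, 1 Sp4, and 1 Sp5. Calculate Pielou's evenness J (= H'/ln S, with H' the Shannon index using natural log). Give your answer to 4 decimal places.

Total N = 1+2+5+1+1 = 10, so the proportions are 0.1, 0.2, 0.5, 0.1, 0.1 (working shown to 6 dp, full precision carried).
H' = −Σ pᵢ ln pᵢ = −((-0.230259) + (-0.321888) + (-0.346574) + (-0.230259) + (-0.230259)) = 1.359237.
With S = 5 species, ln S = 1.609438, so J = 1.359237/1.609438 = 0.844541, i.e. 0.8445 to 4 decimal places.

0.8445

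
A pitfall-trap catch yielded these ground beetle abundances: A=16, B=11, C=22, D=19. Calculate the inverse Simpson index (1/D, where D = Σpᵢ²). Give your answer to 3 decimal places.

Total N = 16+11+22+19 = 68, so the proportions are 0.2352941, 0.1617647, 0.3235294, 0.2794118 (working shown to 7 dp, full precision carried).
D = 0.2352941² + 0.1617647² + 0.3235294² + 0.2794118² = 0.0553633 + 0.0261678 + 0.1046713 + 0.0780709 = 0.2642734.
So 1/D = 3.78396, i.e. 3.784 to 3 decimal places.

3.784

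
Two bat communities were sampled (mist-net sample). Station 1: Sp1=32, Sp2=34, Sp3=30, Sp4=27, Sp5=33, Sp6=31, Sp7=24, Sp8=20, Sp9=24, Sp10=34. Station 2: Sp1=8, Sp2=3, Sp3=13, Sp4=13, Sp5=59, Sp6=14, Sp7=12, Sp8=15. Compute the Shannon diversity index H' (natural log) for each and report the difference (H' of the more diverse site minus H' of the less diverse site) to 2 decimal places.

0.54

Station 1: N=289, proportions 0.1107, 0.1176, 0.1038, 0.0934, 0.1142, 0.1073, 0.083, 0.0692, 0.083, 0.1176, giving H' = 2.2892 (working shown to 4 dp, full precision carried).
Station 2: N=137, proportions 0.0584, 0.0219, 0.0949, 0.0949, 0.4307, 0.1022, 0.0876, 0.1095, giving H' = 1.7479.
Difference = |2.2892 − 1.7479| = 0.5413, i.e. 0.54 to 2 decimal places.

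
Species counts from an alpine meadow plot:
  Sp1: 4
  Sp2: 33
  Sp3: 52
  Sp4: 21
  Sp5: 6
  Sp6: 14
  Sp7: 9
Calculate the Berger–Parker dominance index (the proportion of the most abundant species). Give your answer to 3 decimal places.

0.374

Total N = 4+33+52+21+6+14+9 = 139, so the proportions are 0.02878, 0.23741, 0.3741, 0.15108, 0.04317, 0.10072, 0.06475 (working shown to 5 dp, full precision carried).
The largest proportion is 0.3741, i.e. d = 0.374 to 3 decimal places.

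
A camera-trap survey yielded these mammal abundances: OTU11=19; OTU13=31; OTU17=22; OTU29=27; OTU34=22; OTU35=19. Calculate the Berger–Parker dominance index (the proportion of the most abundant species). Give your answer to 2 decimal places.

Total N = 19+31+22+27+22+19 = 140, so the proportions are 0.1357, 0.2214, 0.1571, 0.1929, 0.1571, 0.1357 (working shown to 4 dp, full precision carried).
The largest proportion is 0.2214, i.e. d = 0.22 to 2 decimal places.

0.22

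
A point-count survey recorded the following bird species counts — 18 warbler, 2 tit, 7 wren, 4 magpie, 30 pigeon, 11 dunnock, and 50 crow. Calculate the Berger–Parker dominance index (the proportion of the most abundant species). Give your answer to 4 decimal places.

0.4098

Total N = 18+2+7+4+30+11+50 = 122, so the proportions are 0.147541, 0.016393, 0.057377, 0.032787, 0.245902, 0.090164, 0.409836 (working shown to 6 dp, full precision carried).
The largest proportion is 0.409836, i.e. d = 0.4098 to 4 decimal places.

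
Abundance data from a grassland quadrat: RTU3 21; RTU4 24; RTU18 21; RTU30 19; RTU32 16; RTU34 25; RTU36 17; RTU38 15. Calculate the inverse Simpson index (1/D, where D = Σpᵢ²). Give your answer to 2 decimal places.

7.77

Total N = 21+24+21+19+16+25+17+15 = 158, so the proportions are 0.132911, 0.151899, 0.132911, 0.120253, 0.101266, 0.158228, 0.107595, 0.094937 (working shown to 6 dp, full precision carried).
D = 0.132911² + 0.151899² + 0.132911² + 0.120253² + 0.101266² + 0.158228² + 0.107595² + 0.094937² = 0.017665 + 0.023073 + 0.017665 + 0.014461 + 0.010255 + 0.025036 + 0.011577 + 0.009013 = 0.128745.
So 1/D = 7.7673, i.e. 7.77 to 2 decimal places.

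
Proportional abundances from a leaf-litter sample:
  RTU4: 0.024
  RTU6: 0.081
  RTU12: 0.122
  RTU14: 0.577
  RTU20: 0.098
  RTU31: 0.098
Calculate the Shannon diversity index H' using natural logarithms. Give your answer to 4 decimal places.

Each pᵢ ln pᵢ term (working shown to 6 dp, full precision carried): 0.024×(-3.729701)=-0.089513, 0.081×(-2.513306)=-0.203578, 0.122×(-2.103734)=-0.256656, 0.577×(-0.549913)=-0.317300, 0.098×(-2.322788)=-0.227633, 0.098×(-2.322788)=-0.227633.
Sum = -1.322312, so H' = 1.3223.

1.3223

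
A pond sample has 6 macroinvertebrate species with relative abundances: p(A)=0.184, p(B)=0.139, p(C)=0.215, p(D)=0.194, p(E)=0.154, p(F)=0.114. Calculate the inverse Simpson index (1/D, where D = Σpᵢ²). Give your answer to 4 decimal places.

5.7554

D = 0.184² + 0.139² + 0.215² + 0.194² + 0.154² + 0.114² = 0.03385600 + 0.01932100 + 0.04622500 + 0.03763600 + 0.02371600 + 0.01299600 = 0.17375000 (working shown to 8 dp, full precision carried).
So 1/D = 5.755396, i.e. 5.7554 to 4 decimal places.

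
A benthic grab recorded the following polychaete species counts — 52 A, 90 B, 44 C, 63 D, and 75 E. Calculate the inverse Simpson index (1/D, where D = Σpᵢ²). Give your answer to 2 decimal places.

4.70

Total N = 52+90+44+63+75 = 324, so the proportions are 0.160494, 0.277778, 0.135802, 0.194444, 0.231481 (working shown to 6 dp, full precision carried).
D = 0.160494² + 0.277778² + 0.135802² + 0.194444² + 0.231481² = 0.025758 + 0.077160 + 0.018442 + 0.037809 + 0.053584 = 0.212753.
So 1/D = 4.7003, i.e. 4.70 to 2 decimal places.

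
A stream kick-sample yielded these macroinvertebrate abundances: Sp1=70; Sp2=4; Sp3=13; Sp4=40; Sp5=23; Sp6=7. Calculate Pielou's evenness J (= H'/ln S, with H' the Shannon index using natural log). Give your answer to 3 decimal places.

Total N = 70+4+13+40+23+7 = 157, so the proportions are 0.44586, 0.02548, 0.0828, 0.25478, 0.1465, 0.04459 (working shown to 5 dp, full precision carried).
H' = −Σ pᵢ ln pᵢ = −((-0.36014) + (-0.09350) + (-0.20629) + (-0.34837) + (-0.28138) + (-0.13868)) = 1.42837.
With S = 6 species, ln S = 1.79176, so J = 1.42837/1.79176 = 0.79719, i.e. 0.797 to 3 decimal places.

0.797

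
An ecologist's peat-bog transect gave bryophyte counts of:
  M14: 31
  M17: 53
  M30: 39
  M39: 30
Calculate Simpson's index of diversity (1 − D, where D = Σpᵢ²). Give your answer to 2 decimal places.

Total N = 31+53+39+30 = 153, so the proportions are 0.2026, 0.3464, 0.2549, 0.1961 (working shown to 4 dp, full precision carried).
D = 0.2026² + 0.3464² + 0.2549² + 0.1961² = 0.0411 + 0.1200 + 0.0650 + 0.0384 = 0.2645.
So 1 − D = 0.7355, i.e. 0.74 to 2 decimal places.

0.74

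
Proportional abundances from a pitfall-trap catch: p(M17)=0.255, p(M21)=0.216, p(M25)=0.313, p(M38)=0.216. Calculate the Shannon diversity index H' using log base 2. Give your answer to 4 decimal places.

1.9823

Each pᵢ log₂ pᵢ term (working shown to 6 dp, full precision carried): 0.255×(-1.971431)=-0.502715, 0.216×(-2.210897)=-0.477554, 0.313×(-1.675765)=-0.524515, 0.216×(-2.210897)=-0.477554.
Sum = -1.982337, so H' = 1.9823.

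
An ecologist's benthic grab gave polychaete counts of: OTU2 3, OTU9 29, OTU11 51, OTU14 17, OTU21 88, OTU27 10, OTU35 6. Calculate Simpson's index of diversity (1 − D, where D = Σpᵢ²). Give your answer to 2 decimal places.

Total N = 3+29+51+17+88+10+6 = 204, so the proportions are 0.0147, 0.1422, 0.25, 0.0833, 0.4314, 0.049, 0.0294 (working shown to 4 dp, full precision carried).
D = 0.0147² + 0.1422² + 0.25² + 0.0833² + 0.4314² + 0.049² + 0.0294² = 0.0002 + 0.0202 + 0.0625 + 0.0069 + 0.1861 + 0.0024 + 0.0009 = 0.2792.
So 1 − D = 0.7208, i.e. 0.72 to 2 decimal places.

0.72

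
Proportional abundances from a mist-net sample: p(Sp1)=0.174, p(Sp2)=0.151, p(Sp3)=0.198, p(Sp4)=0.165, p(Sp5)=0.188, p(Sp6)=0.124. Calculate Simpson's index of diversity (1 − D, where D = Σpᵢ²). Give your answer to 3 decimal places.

D = 0.174² + 0.151² + 0.198² + 0.165² + 0.188² + 0.124² = 0.03028 + 0.02280 + 0.03920 + 0.02723 + 0.03534 + 0.01538 = 0.17023 (working shown to 5 dp, full precision carried).
So 1 − D = 0.82977, i.e. 0.830 to 3 decimal places.

0.830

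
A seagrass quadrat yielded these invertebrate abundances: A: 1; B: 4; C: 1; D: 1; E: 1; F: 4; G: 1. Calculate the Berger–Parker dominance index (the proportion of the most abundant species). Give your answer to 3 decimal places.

0.308

Total N = 1+4+1+1+1+4+1 = 13, so the proportions are 0.07692, 0.30769, 0.07692, 0.07692, 0.07692, 0.30769, 0.07692 (working shown to 5 dp, full precision carried).
The largest proportion is 0.30769, i.e. d = 0.308 to 3 decimal places.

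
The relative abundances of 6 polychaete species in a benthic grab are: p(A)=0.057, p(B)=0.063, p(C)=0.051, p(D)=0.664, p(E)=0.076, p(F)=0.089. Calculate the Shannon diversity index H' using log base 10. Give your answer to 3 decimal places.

0.509

Each pᵢ log₁₀ pᵢ term (working shown to 5 dp, full precision carried): 0.057×(-1.24413)=-0.07092, 0.063×(-1.20066)=-0.07564, 0.051×(-1.29243)=-0.06591, 0.664×(-0.17783)=-0.11808, 0.076×(-1.11919)=-0.08506, 0.089×(-1.05061)=-0.09350.
Sum = -0.50911, so H' = 0.509.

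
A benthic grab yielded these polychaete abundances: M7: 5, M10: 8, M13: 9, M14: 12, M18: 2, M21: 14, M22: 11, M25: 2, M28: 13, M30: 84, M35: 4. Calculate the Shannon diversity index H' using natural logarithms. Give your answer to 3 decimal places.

Total N = 5+8+9+12+2+14+11+2+13+84+4 = 164, so the proportions are 0.03049, 0.04878, 0.05488, 0.07317, 0.0122, 0.08537, 0.06707, 0.0122, 0.07927, 0.5122, 0.02439 (working shown to 5 dp, full precision carried).
Each pᵢ ln pᵢ term: 0.03049×(-3.49043)=-0.10642, 0.04878×(-3.02042)=-0.14734, 0.05488×(-2.90264)=-0.15929, 0.07317×(-2.61496)=-0.19134, 0.0122×(-4.40672)=-0.05374, 0.08537×(-2.46081)=-0.21007, 0.06707×(-2.70197)=-0.18123, 0.0122×(-4.40672)=-0.05374, 0.07927×(-2.53492)=-0.20094, 0.5122×(-0.66905)=-0.34268, 0.02439×(-3.71357)=-0.09057.
Sum = -1.73736, so H' = 1.737.

1.737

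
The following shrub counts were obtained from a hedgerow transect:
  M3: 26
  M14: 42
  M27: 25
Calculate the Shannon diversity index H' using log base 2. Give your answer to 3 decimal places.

Total N = 26+42+25 = 93, so the proportions are 0.27957, 0.45161, 0.26882 (working shown to 5 dp, full precision carried).
Each pᵢ log₂ pᵢ term: 0.27957×(-1.83872)=-0.51405, 0.45161×(-1.14684)=-0.51793, 0.26882×(-1.89530)=-0.50949.
Sum = -1.54147, so H' = 1.541.

1.541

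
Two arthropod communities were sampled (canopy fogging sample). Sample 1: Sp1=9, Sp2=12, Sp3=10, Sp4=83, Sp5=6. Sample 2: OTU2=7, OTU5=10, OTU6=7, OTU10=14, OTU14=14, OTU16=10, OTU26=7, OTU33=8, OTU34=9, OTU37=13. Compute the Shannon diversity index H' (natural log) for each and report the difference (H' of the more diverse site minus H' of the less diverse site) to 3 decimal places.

Sample 1: N=120, proportions 0.075, 0.1, 0.083333, 0.691667, 0.05, giving H' = 1.036374 (working shown to 6 dp, full precision carried).
Sample 2: N=99, proportions 0.070707, 0.10101, 0.070707, 0.141414, 0.141414, 0.10101, 0.070707, 0.080808, 0.090909, 0.131313, giving H' = 2.266187.
Difference = |1.036374 − 2.266187| = 1.229813, i.e. 1.230 to 3 decimal places.

1.230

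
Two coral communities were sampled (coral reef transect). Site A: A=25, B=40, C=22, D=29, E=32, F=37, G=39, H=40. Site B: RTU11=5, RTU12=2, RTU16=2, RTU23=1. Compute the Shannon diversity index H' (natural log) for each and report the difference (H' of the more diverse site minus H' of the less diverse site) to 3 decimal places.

Site A: N=264, proportions 0.0947, 0.15152, 0.08333, 0.10985, 0.12121, 0.14015, 0.14773, 0.15152, giving H' = 2.05844 (working shown to 5 dp, full precision carried).
Site B: N=10, proportions 0.5, 0.2, 0.2, 0.1, giving H' = 1.22061.
Difference = |2.05844 − 1.22061| = 0.83783, i.e. 0.838 to 3 decimal places.

0.838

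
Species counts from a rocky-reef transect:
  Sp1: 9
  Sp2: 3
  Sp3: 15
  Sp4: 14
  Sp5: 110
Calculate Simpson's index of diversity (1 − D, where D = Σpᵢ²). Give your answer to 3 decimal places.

0.447

Total N = 9+3+15+14+110 = 151, so the proportions are 0.0596, 0.01987, 0.09934, 0.09272, 0.72848 (working shown to 5 dp, full precision carried).
D = 0.0596² + 0.01987² + 0.09934² + 0.09272² + 0.72848² = 0.00355 + 0.00039 + 0.00987 + 0.00860 + 0.53068 = 0.55309.
So 1 − D = 0.44691, i.e. 0.447 to 3 decimal places.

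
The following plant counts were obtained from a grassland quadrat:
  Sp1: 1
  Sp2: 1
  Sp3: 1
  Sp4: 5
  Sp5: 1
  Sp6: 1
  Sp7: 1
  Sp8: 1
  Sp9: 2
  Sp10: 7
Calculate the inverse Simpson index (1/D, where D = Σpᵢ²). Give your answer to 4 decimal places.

5.1882

Total N = 1+1+1+5+1+1+1+1+2+7 = 21, so the proportions are 0.04761905, 0.04761905, 0.04761905, 0.23809524, 0.04761905, 0.04761905, 0.04761905, 0.04761905, 0.0952381, 0.33333333 (working shown to 8 dp, full precision carried).
D = 0.04761905² + 0.04761905² + 0.04761905² + 0.23809524² + 0.04761905² + 0.04761905² + 0.04761905² + 0.04761905² + 0.0952381² + 0.33333333² = 0.00226757 + 0.00226757 + 0.00226757 + 0.05668934 + 0.00226757 + 0.00226757 + 0.00226757 + 0.00226757 + 0.00907029 + 0.11111111 = 0.19274376.
So 1/D = 5.188235, i.e. 5.1882 to 4 decimal places.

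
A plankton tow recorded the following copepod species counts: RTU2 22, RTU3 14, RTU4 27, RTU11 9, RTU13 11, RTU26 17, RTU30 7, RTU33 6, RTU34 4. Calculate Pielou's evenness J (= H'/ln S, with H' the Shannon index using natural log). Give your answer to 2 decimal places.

0.93

Total N = 22+14+27+9+11+17+7+6+4 = 117, so the proportions are 0.188, 0.1197, 0.2308, 0.0769, 0.094, 0.1453, 0.0598, 0.0513, 0.0342 (working shown to 4 dp, full precision carried).
H' = −Σ pᵢ ln pᵢ = −((-0.3142) + (-0.2540) + (-0.3384) + (-0.1973) + (-0.2223) + (-0.2803) + (-0.1685) + (-0.1523) + (-0.1154)) = 2.0428.
With S = 9 species, ln S = 2.1972, so J = 2.0428/2.1972 = 0.9297, i.e. 0.93 to 2 decimal places.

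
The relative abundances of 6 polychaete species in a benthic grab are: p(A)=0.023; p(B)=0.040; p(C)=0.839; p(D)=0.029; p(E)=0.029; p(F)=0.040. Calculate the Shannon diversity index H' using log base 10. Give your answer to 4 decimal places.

0.3027

Each pᵢ log₁₀ pᵢ term (working shown to 6 dp, full precision carried): 0.023×(-1.638272)=-0.037680, 0.04×(-1.397940)=-0.055918, 0.839×(-0.076238)=-0.063964, 0.029×(-1.537602)=-0.044590, 0.029×(-1.537602)=-0.044590, 0.04×(-1.397940)=-0.055918.
Sum = -0.302660, so H' = 0.3027.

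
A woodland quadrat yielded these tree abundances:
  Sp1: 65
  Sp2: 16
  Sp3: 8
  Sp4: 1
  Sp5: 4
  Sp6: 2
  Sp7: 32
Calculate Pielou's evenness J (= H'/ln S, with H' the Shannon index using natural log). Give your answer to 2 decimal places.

Total N = 65+16+8+1+4+2+32 = 128, so the proportions are 0.5078, 0.125, 0.0625, 0.0078, 0.0312, 0.0156, 0.25 (working shown to 4 dp, full precision carried).
H' = −Σ pᵢ ln pᵢ = −((-0.3441) + (-0.2599) + (-0.1733) + (-0.0379) + (-0.1083) + (-0.0650) + (-0.3466)) = 1.3351.
With S = 7 species, ln S = 1.9459, so J = 1.3351/1.9459 = 0.6861, i.e. 0.69 to 2 decimal places.

0.69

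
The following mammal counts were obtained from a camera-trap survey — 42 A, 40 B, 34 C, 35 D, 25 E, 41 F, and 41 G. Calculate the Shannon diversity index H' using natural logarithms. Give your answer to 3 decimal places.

Total N = 42+40+34+35+25+41+41 = 258, so the proportions are 0.16279, 0.15504, 0.13178, 0.13566, 0.0969, 0.15891, 0.15891 (working shown to 5 dp, full precision carried).
Each pᵢ ln pᵢ term: 0.16279×(-1.81529)=-0.29551, 0.15504×(-1.86408)=-0.28900, 0.13178×(-2.02660)=-0.26707, 0.13566×(-1.99761)=-0.27099, 0.0969×(-2.33408)=-0.22617, 0.15891×(-1.83939)=-0.29231, 0.15891×(-1.83939)=-0.29231.
Sum = -1.93336, so H' = 1.933.

1.933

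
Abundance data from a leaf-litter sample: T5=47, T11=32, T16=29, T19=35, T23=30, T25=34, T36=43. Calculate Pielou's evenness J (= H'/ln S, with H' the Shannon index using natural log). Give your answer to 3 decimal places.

0.992

Total N = 47+32+29+35+30+34+43 = 250, so the proportions are 0.188, 0.128, 0.116, 0.14, 0.12, 0.136, 0.172 (working shown to 5 dp, full precision carried).
H' = −Σ pᵢ ln pᵢ = −((-0.31421) + (-0.26313) + (-0.24988) + (-0.27526) + (-0.25443) + (-0.27133) + (-0.30276)) = 1.93101.
With S = 7 species, ln S = 1.94591, so J = 1.93101/1.94591 = 0.99234, i.e. 0.992 to 3 decimal places.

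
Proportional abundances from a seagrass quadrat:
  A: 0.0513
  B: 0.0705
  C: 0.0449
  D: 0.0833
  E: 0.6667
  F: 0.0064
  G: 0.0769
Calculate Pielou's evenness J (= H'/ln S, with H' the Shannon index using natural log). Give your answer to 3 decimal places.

0.609

H' = −Σ pᵢ ln pᵢ = −((-0.15236) + (-0.18698) + (-0.13934) + (-0.20703) + (-0.27029) + (-0.03233) + (-0.19727)) = 1.18559 (working shown to 5 dp, full precision carried).
With S = 7 species, ln S = 1.94591, so J = 1.18559/1.94591 = 0.60927, i.e. 0.609 to 3 decimal places.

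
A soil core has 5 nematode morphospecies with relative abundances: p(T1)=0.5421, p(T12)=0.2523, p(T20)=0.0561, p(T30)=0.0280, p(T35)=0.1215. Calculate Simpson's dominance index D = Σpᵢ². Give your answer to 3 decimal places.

0.376

D = 0.5421² + 0.2523² + 0.0561² + 0.028² + 0.1215² = 0.29387 + 0.06366 + 0.00315 + 0.00078 + 0.01476 = 0.37622 (working shown to 5 dp, full precision carried).
To 3 decimal places, D = 0.376.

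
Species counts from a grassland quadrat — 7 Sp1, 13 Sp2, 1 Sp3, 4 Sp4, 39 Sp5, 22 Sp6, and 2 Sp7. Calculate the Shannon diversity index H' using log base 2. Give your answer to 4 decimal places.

2.1186

Total N = 7+13+1+4+39+22+2 = 88, so the proportions are 0.079545, 0.147727, 0.011364, 0.045455, 0.443182, 0.25, 0.022727 (working shown to 6 dp, full precision carried).
Each pᵢ log₂ pᵢ term: 0.079545×(-3.652077)=-0.290506, 0.147727×(-2.758992)=-0.407578, 0.011364×(-6.459432)=-0.073403, 0.045455×(-4.459432)=-0.202701, 0.443182×(-1.174029)=-0.520308, 0.25×(-2.000000)=-0.500000, 0.022727×(-5.459432)=-0.124078.
Sum = -2.118575, so H' = 2.1186.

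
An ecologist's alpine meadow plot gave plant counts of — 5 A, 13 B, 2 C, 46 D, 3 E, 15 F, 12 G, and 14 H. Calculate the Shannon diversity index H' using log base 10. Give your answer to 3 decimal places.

0.740

Total N = 5+13+2+46+3+15+12+14 = 110, so the proportions are 0.04545, 0.11818, 0.01818, 0.41818, 0.02727, 0.13636, 0.10909, 0.12727 (working shown to 5 dp, full precision carried).
Each pᵢ log₁₀ pᵢ term: 0.04545×(-1.34242)=-0.06102, 0.11818×(-0.92745)=-0.10961, 0.01818×(-1.74036)=-0.03164, 0.41818×(-0.37863)=-0.15834, 0.02727×(-1.56427)=-0.04266, 0.13636×(-0.86530)=-0.11800, 0.10909×(-0.96221)=-0.10497, 0.12727×(-0.89526)=-0.11394.
Sum = -0.74018, so H' = 0.740.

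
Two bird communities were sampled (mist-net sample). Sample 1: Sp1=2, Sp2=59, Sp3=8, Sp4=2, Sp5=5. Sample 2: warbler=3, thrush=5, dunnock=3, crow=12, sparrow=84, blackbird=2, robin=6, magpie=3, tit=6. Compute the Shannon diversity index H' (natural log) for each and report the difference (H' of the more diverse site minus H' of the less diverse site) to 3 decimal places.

Sample 1: N=76, proportions 0.02631579, 0.77631579, 0.10526316, 0.02631579, 0.06578947, giving H' = 0.80402255 (working shown to 8 dp, full precision carried).
Sample 2: N=124, proportions 0.02419355, 0.04032258, 0.02419355, 0.09677419, 0.67741935, 0.01612903, 0.0483871, 0.02419355, 0.0483871, giving H' = 1.24907512.
Difference = |0.80402255 − 1.24907512| = 0.44505257, i.e. 0.445 to 3 decimal places.

0.445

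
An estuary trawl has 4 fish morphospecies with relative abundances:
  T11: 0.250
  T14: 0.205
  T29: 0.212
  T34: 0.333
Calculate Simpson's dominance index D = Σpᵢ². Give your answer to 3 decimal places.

D = 0.25² + 0.205² + 0.212² + 0.333² = 0.06250 + 0.04202 + 0.04494 + 0.11089 = 0.26036 (working shown to 5 dp, full precision carried).
To 3 decimal places, D = 0.260.

0.260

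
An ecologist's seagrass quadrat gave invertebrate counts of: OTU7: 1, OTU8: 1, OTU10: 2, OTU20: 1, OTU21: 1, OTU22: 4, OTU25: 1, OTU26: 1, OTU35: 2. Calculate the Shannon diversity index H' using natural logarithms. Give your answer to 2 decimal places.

2.04

Total N = 1+1+2+1+1+4+1+1+2 = 14, so the proportions are 0.0714, 0.0714, 0.1429, 0.0714, 0.0714, 0.2857, 0.0714, 0.0714, 0.1429 (working shown to 4 dp, full precision carried).
Each pᵢ ln pᵢ term: 0.0714×(-2.6391)=-0.1885, 0.0714×(-2.6391)=-0.1885, 0.1429×(-1.9459)=-0.2780, 0.0714×(-2.6391)=-0.1885, 0.0714×(-2.6391)=-0.1885, 0.2857×(-1.2528)=-0.3579, 0.0714×(-2.6391)=-0.1885, 0.0714×(-2.6391)=-0.1885, 0.1429×(-1.9459)=-0.2780.
Sum = -2.0449, so H' = 2.04.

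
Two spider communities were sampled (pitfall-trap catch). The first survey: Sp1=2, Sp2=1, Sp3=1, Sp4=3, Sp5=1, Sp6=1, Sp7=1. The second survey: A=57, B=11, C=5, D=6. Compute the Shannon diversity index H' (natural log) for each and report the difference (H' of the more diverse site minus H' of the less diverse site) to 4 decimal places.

The first survey: N=10, proportions 0.2, 0.1, 0.1, 0.3, 0.1, 0.1, 0.1, giving H' = 1.834372 (working shown to 6 dp, full precision carried).
The second survey: N=79, proportions 0.721519, 0.139241, 0.063291, 0.075949, giving H' = 0.880479.
Difference = |1.834372 − 0.880479| = 0.953893, i.e. 0.9539 to 4 decimal places.

0.9539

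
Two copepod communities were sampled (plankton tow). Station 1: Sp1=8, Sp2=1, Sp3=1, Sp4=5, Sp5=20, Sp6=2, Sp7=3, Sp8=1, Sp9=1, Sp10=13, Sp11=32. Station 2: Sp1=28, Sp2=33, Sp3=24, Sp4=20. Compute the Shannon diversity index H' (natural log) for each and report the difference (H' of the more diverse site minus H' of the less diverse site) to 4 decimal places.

0.4122

Station 1: N=87, proportions 0.091954, 0.011494, 0.011494, 0.057471, 0.229885, 0.022989, 0.034483, 0.011494, 0.011494, 0.149425, 0.367816, giving H' = 1.781685 (working shown to 6 dp, full precision carried).
Station 2: N=105, proportions 0.266667, 0.314286, 0.228571, 0.190476, giving H' = 1.369442.
Difference = |1.781685 − 1.369442| = 0.412243, i.e. 0.4122 to 4 decimal places.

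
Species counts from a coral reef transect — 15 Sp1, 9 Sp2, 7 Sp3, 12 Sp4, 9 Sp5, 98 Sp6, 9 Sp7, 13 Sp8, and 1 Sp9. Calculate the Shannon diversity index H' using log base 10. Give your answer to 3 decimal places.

Total N = 15+9+7+12+9+98+9+13+1 = 173, so the proportions are 0.08671, 0.05202, 0.04046, 0.06936, 0.05202, 0.56647, 0.05202, 0.07514, 0.00578 (working shown to 5 dp, full precision carried).
Each pᵢ log₁₀ pᵢ term: 0.08671×(-1.06195)=-0.09208, 0.05202×(-1.28380)=-0.06679, 0.04046×(-1.39295)=-0.05636, 0.06936×(-1.15886)=-0.08038, 0.05202×(-1.28380)=-0.06679, 0.56647×(-0.24682)=-0.13982, 0.05202×(-1.28380)=-0.06679, 0.07514×(-1.12410)=-0.08447, 0.00578×(-2.23805)=-0.01294.
Sum = -0.66641, so H' = 0.666.

0.666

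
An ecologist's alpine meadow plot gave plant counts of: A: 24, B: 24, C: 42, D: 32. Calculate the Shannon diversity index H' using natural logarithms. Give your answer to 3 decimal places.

Total N = 24+24+42+32 = 122, so the proportions are 0.19672, 0.19672, 0.34426, 0.2623 (working shown to 5 dp, full precision carried).
Each pᵢ ln pᵢ term: 0.19672×(-1.62597)=-0.31986, 0.19672×(-1.62597)=-0.31986, 0.34426×(-1.06635)=-0.36710, 0.2623×(-1.33829)=-0.35103.
Sum = -1.35786, so H' = 1.358.

1.358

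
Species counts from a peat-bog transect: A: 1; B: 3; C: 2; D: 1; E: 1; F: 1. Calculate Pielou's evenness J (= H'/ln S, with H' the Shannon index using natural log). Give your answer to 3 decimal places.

0.936

Total N = 1+3+2+1+1+1 = 9, so the proportions are 0.11111, 0.33333, 0.22222, 0.11111, 0.11111, 0.11111 (working shown to 5 dp, full precision carried).
H' = −Σ pᵢ ln pᵢ = −((-0.24414) + (-0.36620) + (-0.33424) + (-0.24414) + (-0.24414) + (-0.24414)) = 1.67699.
With S = 6 species, ln S = 1.79176, so J = 1.67699/1.79176 = 0.93594, i.e. 0.936 to 3 decimal places.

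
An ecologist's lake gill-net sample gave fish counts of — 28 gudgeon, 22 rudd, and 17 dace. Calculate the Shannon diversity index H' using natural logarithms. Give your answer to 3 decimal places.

1.078

Total N = 28+22+17 = 67, so the proportions are 0.41791, 0.32836, 0.25373 (working shown to 5 dp, full precision carried).
Each pᵢ ln pᵢ term: 0.41791×(-0.87249)=-0.36462, 0.32836×(-1.11365)=-0.36568, 0.25373×(-1.37148)=-0.34799.
Sum = -1.07829, so H' = 1.078.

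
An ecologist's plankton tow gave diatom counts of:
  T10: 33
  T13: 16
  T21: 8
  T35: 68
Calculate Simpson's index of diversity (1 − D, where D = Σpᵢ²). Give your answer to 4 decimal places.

Total N = 33+16+8+68 = 125, so the proportions are 0.264, 0.128, 0.064, 0.544 (working shown to 6 dp, full precision carried).
D = 0.264² + 0.128² + 0.064² + 0.544² = 0.069696 + 0.016384 + 0.004096 + 0.295936 = 0.386112.
So 1 − D = 0.613888, i.e. 0.6139 to 4 decimal places.

0.6139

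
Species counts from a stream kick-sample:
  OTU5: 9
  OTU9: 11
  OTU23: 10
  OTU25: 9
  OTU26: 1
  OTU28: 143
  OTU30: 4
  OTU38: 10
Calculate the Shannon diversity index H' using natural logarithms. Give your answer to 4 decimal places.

Total N = 9+11+10+9+1+143+4+10 = 197, so the proportions are 0.045685, 0.055838, 0.050761, 0.045685, 0.005076, 0.725888, 0.020305, 0.050761 (working shown to 6 dp, full precision carried).
Each pᵢ ln pᵢ term: 0.045685×(-3.085979)=-0.140984, 0.055838×(-2.885308)=-0.161109, 0.050761×(-2.980619)=-0.151300, 0.045685×(-3.085979)=-0.140984, 0.005076×(-5.283204)=-0.026818, 0.725888×(-0.320359)=-0.232545, 0.020305×(-3.896909)=-0.079125, 0.050761×(-2.980619)=-0.151300.
Sum = -1.084165, so H' = 1.0842.

1.0842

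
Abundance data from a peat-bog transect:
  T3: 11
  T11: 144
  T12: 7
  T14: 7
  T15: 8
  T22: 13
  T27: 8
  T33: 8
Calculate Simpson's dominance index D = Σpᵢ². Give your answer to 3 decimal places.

0.502

Total N = 11+144+7+7+8+13+8+8 = 206, so the proportions are 0.0534, 0.69903, 0.03398, 0.03398, 0.03883, 0.06311, 0.03883, 0.03883 (working shown to 5 dp, full precision carried).
D = 0.0534² + 0.69903² + 0.03398² + 0.03398² + 0.03883² + 0.06311² + 0.03883² + 0.03883² = 0.00285 + 0.48864 + 0.00115 + 0.00115 + 0.00151 + 0.00398 + 0.00151 + 0.00151 = 0.50231.
To 3 decimal places, D = 0.502.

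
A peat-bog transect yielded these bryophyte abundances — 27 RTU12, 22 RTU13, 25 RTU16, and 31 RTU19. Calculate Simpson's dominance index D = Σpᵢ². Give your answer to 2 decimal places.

0.25

Total N = 27+22+25+31 = 105, so the proportions are 0.2571, 0.2095, 0.2381, 0.2952 (working shown to 4 dp, full precision carried).
D = 0.2571² + 0.2095² + 0.2381² + 0.2952² = 0.0661 + 0.0439 + 0.0567 + 0.0872 = 0.2539.
To 2 decimal places, D = 0.25.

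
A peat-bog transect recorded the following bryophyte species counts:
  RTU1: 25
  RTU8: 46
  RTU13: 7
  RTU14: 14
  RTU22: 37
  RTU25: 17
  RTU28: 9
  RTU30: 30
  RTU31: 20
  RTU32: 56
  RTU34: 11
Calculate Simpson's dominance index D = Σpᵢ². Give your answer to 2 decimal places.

0.13

Total N = 25+46+7+14+37+17+9+30+20+56+11 = 272, so the proportions are 0.0919, 0.1691, 0.0257, 0.0515, 0.136, 0.0625, 0.0331, 0.1103, 0.0735, 0.2059, 0.0404 (working shown to 4 dp, full precision carried).
D = 0.0919² + 0.1691² + 0.0257² + 0.0515² + 0.136² + 0.0625² + 0.0331² + 0.1103² + 0.0735² + 0.2059² + 0.0404² = 0.0084 + 0.0286 + 0.0007 + 0.0026 + 0.0185 + 0.0039 + 0.0011 + 0.0122 + 0.0054 + 0.0424 + 0.0016 = 0.1255.
To 2 decimal places, D = 0.13.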